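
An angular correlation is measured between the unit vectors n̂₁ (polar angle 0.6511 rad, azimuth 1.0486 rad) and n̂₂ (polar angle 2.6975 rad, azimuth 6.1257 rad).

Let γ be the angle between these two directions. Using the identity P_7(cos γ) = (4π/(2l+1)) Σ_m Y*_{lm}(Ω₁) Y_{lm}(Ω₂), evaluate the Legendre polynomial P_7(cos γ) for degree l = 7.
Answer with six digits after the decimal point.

-0.307193

Term-by-term m-sum for l=7 (normalisation 4π/15 = 0.837758):
  m=-7: (+0.007381+0.013079i) × (+0.000610+0.001206i) = -0.000011+0.000017i  (running Σ = -0.000011+0.000017i)
  m=-6: (+0.073748+0.000621i) × (-0.006225-0.008612i) = -0.000454-0.000639i  (running Σ = -0.000465-0.000622i)
  m=-5: (+0.109699-0.186965i) × (+0.036390+0.036538i) = +0.010823-0.002795i  (running Σ = +0.010358-0.003418i)
  m=-4: (-0.203742-0.357508i) × (-0.138673-0.101096i) = -0.007889+0.070174i  (running Σ = +0.002469+0.066756i)
  m=-3: (-0.455246-0.001915i) × (+0.345816+0.176733i) = -0.157093-0.081119i  (running Σ = -0.154624-0.014363i)
  m=-2: (-0.060781+0.104597i) × (-0.505466-0.164689i) = +0.047949-0.042860i  (running Σ = -0.106675-0.057223i)
  m=-1: (-0.175393-0.304776i) × (+0.231601+0.036778i) = -0.029412-0.077037i  (running Σ = -0.136087-0.134260i)
  m=0: (-0.242137-0.000000i) × (+0.390314+0.000000i) = -0.094510-0.000000i  (running Σ = -0.230597-0.134260i)
  m=1: (+0.175393-0.304776i) × (-0.231601+0.036778i) = -0.029412+0.077037i  (running Σ = -0.260009-0.057223i)
  m=2: (-0.060781-0.104597i) × (-0.505466+0.164689i) = +0.047949+0.042860i  (running Σ = -0.212060-0.014363i)
  m=3: (+0.455246-0.001915i) × (-0.345816+0.176733i) = -0.157093+0.081119i  (running Σ = -0.369153+0.066756i)
  m=4: (-0.203742+0.357508i) × (-0.138673+0.101096i) = -0.007889-0.070174i  (running Σ = -0.377042-0.003418i)
  m=5: (-0.109699-0.186965i) × (-0.036390+0.036538i) = +0.010823+0.002795i  (running Σ = -0.366219-0.000622i)
  m=6: (+0.073748-0.000621i) × (-0.006225+0.008612i) = -0.000454+0.000639i  (running Σ = -0.366673+0.000017i)
  m=7: (-0.007381+0.013079i) × (-0.000610+0.001206i) = -0.000011-0.000017i  (running Σ = -0.366684+0.000000i)
Σ over m = -0.366684+0.000000i; ×(4π/15) → -0.307193+0.000000i. Real part: -0.307193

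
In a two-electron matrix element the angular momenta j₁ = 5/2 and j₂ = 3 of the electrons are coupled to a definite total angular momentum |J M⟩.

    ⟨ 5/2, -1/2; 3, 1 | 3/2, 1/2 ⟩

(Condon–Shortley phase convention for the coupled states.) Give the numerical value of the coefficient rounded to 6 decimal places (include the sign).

-0.097590  (= −√(1/105))

j₁+j₂−J=4  J+j₁−j₂=1  J−j₁+j₂=2  j₁+j₂+J+1=8
(j₁±m₁, j₂±m₂, J±M) = (2,3,4,2,2,1)
P² = 192/35
sum k=2..3:
  [2] +1/8 = 1/8
  [3] −1/6 = -1/6
S = -1/24
C² = P²·S² = 1/105 ; C = -0.097590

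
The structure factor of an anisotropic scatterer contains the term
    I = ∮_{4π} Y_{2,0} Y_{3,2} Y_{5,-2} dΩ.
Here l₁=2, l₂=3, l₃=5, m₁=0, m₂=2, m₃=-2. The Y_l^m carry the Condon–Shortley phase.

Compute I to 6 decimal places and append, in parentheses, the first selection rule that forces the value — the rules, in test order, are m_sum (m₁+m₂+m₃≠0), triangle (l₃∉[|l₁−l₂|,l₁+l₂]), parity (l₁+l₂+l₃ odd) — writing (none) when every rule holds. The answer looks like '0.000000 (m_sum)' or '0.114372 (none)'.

m-sum 0 ✓  L=10 even ✓  1≤5≤5 ✓
Π(2lᵢ+1) = 5×7×11 = 385
triangle coeff Δ(2,3,5) = 1/2310
Σ_t [0,0]: t=0:+1/144 = 1/144
(3j)²=10/231 [(2 3 5; 0 0 0)], sign=-1
Σ_t [0,0]: t=0:+1/480 = 1/480
(3j)²=3/110 [(2 3 5; 0 2 -2)], sign=-1
⇒ 4πI² = 5/11
I = (+1)√(5/11/(4π)) = 0.19018827
No selection rule forces the value: the integral is nonzero (none).

0.190188 (none)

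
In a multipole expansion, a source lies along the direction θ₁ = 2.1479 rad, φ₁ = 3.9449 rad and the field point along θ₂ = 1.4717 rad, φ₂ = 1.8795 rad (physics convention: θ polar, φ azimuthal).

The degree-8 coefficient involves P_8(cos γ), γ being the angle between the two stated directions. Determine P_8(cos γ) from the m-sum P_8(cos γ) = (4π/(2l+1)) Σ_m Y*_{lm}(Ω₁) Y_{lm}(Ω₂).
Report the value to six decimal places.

-0.194871

Summing Y*_{l m}(θ₁,φ₁)·Y_{l m}(θ₂,φ₂) over m ∈ [−8, 8]; prefactor 4π/(2·8+1) = 0.739198:
  m=-8: Y*=+0.124120+0.017906i  Y=-0.387813-0.308487i  product -0.042611-0.045233i
  m=-7: Y*=+0.257982-0.200235i  Y=+0.163741-0.109664i  product +0.020284-0.061078i
  m=-6: Y*=+0.048461-0.449251i  Y=-0.086598-0.299546i  product -0.138768+0.024388i
  m=-5: Y*=-0.172250-0.206233i  Y=+0.223875+0.006108i  product -0.037303-0.047223i
  m=-4: Y*=+0.163080+0.011703i  Y=+0.082211-0.235411i  product +0.016162-0.037429i
  m=-3: Y*=+0.267924-0.240578i  Y=+0.187112+0.140681i  product +0.083977-0.007323i
  m=-2: Y*=+0.000618-0.017236i  Y=+0.179840-0.127687i  product -0.002090-0.003179i
  m=-1: Y*=+0.239042+0.247761i  Y=+0.072248+0.226554i  product -0.038861+0.072056i
  m=+0: Y*=+0.069835-0.000000i  Y=+0.211902+0.000000i  product +0.014798+0.000000i
  m=+1: Y*=-0.239042+0.247761i  Y=-0.072248+0.226554i  product -0.038861-0.072056i
  m=+2: Y*=+0.000618+0.017236i  Y=+0.179840+0.127687i  product -0.002090+0.003179i
  m=+3: Y*=-0.267924-0.240578i  Y=-0.187112+0.140681i  product +0.083977+0.007323i
  m=+4: Y*=+0.163080-0.011703i  Y=+0.082211+0.235411i  product +0.016162+0.037429i
  m=+5: Y*=+0.172250-0.206233i  Y=-0.223875+0.006108i  product -0.037303+0.047223i
  m=+6: Y*=+0.048461+0.449251i  Y=-0.086598+0.299546i  product -0.138768-0.024388i
  m=+7: Y*=-0.257982-0.200235i  Y=-0.163741-0.109664i  product +0.020284+0.061078i
  m=+8: Y*=+0.124120-0.017906i  Y=-0.387813+0.308487i  product -0.042611+0.045233i
Σ over m = -0.263624-0.000000i; ×(4π/17) → -0.194871-0.000000i. Real part: -0.194871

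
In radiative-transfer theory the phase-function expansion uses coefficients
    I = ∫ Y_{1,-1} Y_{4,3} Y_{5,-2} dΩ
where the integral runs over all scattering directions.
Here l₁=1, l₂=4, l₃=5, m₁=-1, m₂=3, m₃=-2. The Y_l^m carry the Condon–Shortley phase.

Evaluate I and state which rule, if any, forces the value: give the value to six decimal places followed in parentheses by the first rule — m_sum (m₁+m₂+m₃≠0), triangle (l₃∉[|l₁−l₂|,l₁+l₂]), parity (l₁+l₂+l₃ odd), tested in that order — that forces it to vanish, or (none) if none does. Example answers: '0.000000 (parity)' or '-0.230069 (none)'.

Rules hold: Σm=0, L=10 even, 3≤5≤5.
N = 3·9·11 = 297
Δ = 0!·2!·8!/11! = 1/495
Racah Σ t=0..0: t=0:+1/576 = 1/576
⇒ 3j(1 4 5; 0 0 0)² = 5/99, sgn -1
Racah Σ t=0..0: t=0:+1/10080 = 1/10080
⇒ 3j(1 4 5; -1 3 -2)² = 1/165, sgn -1
4πI² = N·(3j₀)²·(3jₘ)² = 1/11
I = +1·√(0.0909091/4π) = 0.08505478
No selection rule forces the value: the integral is nonzero (none).

0.085055 (none)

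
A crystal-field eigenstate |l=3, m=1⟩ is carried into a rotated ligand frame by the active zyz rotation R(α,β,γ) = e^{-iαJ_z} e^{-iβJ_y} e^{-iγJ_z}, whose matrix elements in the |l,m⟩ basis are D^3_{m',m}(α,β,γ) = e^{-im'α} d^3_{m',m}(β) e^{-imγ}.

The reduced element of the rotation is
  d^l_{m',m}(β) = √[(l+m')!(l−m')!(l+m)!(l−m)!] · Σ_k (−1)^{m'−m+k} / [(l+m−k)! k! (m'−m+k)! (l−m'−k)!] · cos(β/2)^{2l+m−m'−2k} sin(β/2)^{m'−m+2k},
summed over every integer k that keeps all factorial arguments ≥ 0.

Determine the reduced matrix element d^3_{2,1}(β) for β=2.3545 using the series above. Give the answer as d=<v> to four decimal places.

d^3_{2,1}(β=2.3545) via the finite sum:
With c≡cos(β/2)=0.383466 and s≡sin(β/2)=0.923555, N=[120·1·24·2]^{1/2}=75.894664
k: max(0,(1)−(2))=0 … min(3+(1),3−(2))=1
  k=0: (−1)^1·75.8947/(24)·0.3835^5·0.9236^1 = -0.024216
  k=1: (−1)^2·75.8947/(12)·0.3835^3·0.9236^3 = +0.280931
d^3_{2,1}(2.3545) = -0.024216 +0.280931 = +0.256715

d=0.2567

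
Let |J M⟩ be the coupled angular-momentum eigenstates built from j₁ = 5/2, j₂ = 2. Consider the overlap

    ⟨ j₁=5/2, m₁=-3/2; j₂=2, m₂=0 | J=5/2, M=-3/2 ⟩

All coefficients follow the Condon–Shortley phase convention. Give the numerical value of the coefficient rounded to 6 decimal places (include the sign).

-0.119523  (= −√(1/70))

triangle: 2!×3!×2!/8! = 24/40320
(j±m)!: 1!×4!×2!×2!×1!×4! = 2304
prefactor² = (2J+1)×Δ×N² = 288/35
  k=1: −1/(1!×1!×3!×1!×0!×1!) = -1/6
  k=2: +1/(2!×0!×2!×0!×1!×2!) = 1/8
Σ = -1/24  ⇒  CG² = 288/35×(-1/24)² = 1/70
CG = −√(1/70) = -0.119523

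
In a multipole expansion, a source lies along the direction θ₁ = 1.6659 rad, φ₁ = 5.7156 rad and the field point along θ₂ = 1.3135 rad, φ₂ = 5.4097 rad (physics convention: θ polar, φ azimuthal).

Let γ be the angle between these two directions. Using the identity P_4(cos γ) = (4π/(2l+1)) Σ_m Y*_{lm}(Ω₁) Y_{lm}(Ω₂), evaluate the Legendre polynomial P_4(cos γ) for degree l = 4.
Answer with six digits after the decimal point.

0.171676

Summing Y*_{l m}(θ₁,φ₁)·Y_{l m}(θ₂,φ₂) over m ∈ [−4, 4]; prefactor 4π/(2·4+1) = 1.396263:
  term(m=-4) = (0.057239, 0.158181)   from Y*(Ω₁)=(-0.279818, -0.332518), Y(Ω₂)=(-0.363297, -0.133582)
  term(m=-3) = (-0.020526, -0.026827)   from Y*(Ω₁)=(0.015428, 0.116236), Y(Ω₂)=(-0.249837, 0.143425)
  term(m=-2) = (0.043489, 0.030512)   from Y*(Ω₁)=(-0.131058, 0.281575), Y(Ω₂)=(0.029979, -0.168402)
  term(m=-1) = (-0.037134, -0.011728)   from Y*(Ω₁)=(0.110748, -0.070609), Y(Ω₂)=(-0.190397, -0.227285)
  term(m=+0) = (0.036819, 0.000000)   from Y*(Ω₁)=(0.289040, -0.000000), Y(Ω₂)=(0.127382, 0.000000)
  term(m=+1) = (-0.037134, 0.011728)   from Y*(Ω₁)=(-0.110748, -0.070609), Y(Ω₂)=(0.190397, -0.227285)
  term(m=+2) = (0.043489, -0.030512)   from Y*(Ω₁)=(-0.131058, -0.281575), Y(Ω₂)=(0.029979, 0.168402)
  term(m=+3) = (-0.020526, 0.026827)   from Y*(Ω₁)=(-0.015428, 0.116236), Y(Ω₂)=(0.249837, 0.143425)
  term(m=+4) = (0.057239, -0.158181)   from Y*(Ω₁)=(-0.279818, 0.332518), Y(Ω₂)=(-0.363297, 0.133582)
Accumulated sum (0.122954, 0.000000); after 4π/(2l+1) scaling, (0.171676, 0.000000) ⇒ P_4 = 0.171676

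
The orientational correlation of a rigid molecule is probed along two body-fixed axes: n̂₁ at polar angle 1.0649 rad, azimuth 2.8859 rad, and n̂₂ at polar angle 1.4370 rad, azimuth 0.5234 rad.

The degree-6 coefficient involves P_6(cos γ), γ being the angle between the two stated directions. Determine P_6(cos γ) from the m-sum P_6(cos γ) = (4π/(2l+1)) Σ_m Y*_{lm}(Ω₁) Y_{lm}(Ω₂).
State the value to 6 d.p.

Addition theorem: P_6(cos γ) = (4π/13) Σ_m Y*_{lm}(Ω₁) Y_{lm}(Ω₂), m = −6…6:
  m=-6: Y*=0.00793 - 0.21628j  Y=-0.45775 - 0.00055j  product -0.00375 + 0.09900j
  m=-5: Y*=-0.11969 + 0.39770j  Y=-0.18473 - 0.10690j  product 0.06463 - 0.06067j
  m=-4: Y*=0.17230 - 0.28227j  Y=0.13822 + 0.23984j  product 0.09152 + 0.00231j
  m=-3: Y*=0.06341 - 0.06113j  Y=-0.00014 + 0.23720j  product 0.01449 + 0.01505j
  m=-2: Y*=-0.30582 + 0.17162j  Y=0.11046 - 0.19115j  product -0.00098 + 0.07742j
  m=-1: Y*=0.03803 - 0.00994j  Y=0.21118 - 0.12187j  product 0.00682 - 0.00673j
  m=+0: Y*=0.33551 + 0.00000j  Y=-0.20533 + 0.00000j  product -0.06889 + 0.00000j
  m=+1: Y*=-0.03803 - 0.00994j  Y=-0.21118 - 0.12187j  product 0.00682 + 0.00673j
  m=+2: Y*=-0.30582 - 0.17162j  Y=0.11046 + 0.19115j  product -0.00098 - 0.07742j
  m=+3: Y*=-0.06341 - 0.06113j  Y=0.00014 + 0.23720j  product 0.01449 - 0.01505j
  m=+4: Y*=0.17230 + 0.28227j  Y=0.13822 - 0.23984j  product 0.09152 - 0.00231j
  m=+5: Y*=0.11969 + 0.39770j  Y=0.18473 - 0.10690j  product 0.06463 + 0.06067j
  m=+6: Y*=0.00793 + 0.21628j  Y=-0.45775 + 0.00055j  product -0.00375 - 0.09900j
Total Σ_m = 0.27657 + 0.00000j. Multiply by 0.966644: 0.26734 + 0.00000j. P_6(cos γ) = 0.267343

0.267343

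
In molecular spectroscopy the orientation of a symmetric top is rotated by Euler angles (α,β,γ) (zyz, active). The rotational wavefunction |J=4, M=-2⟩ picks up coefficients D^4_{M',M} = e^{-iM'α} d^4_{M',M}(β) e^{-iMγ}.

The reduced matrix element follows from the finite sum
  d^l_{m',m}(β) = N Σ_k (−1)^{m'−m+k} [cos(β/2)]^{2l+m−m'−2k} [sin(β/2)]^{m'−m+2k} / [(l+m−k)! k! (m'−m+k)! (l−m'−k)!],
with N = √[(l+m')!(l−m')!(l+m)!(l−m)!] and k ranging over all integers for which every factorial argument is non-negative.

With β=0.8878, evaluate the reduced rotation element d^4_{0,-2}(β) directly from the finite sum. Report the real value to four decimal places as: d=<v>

d=0.4253

d^4_{0,-2}(β=0.8878) via the finite sum:
With c≡cos(β/2)=0.903084 and s≡sin(β/2)=0.429465, N=[24·24·2·720]^{1/2}=910.735966
Admissible k: 0..2 (factorial args all ≥0)
  k=0: (−1)^2·910.7360/(96)·0.9031^6·0.4295^2 = +0.949170
  k=1: (−1)^3·910.7360/(36)·0.9031^4·0.4295^4 = -0.572416
  k=2: (−1)^4·910.7360/(96)·0.9031^2·0.4295^6 = +0.048545
d^4_{0,-2}(0.8878) = +0.949170 -0.572416 +0.048545 = +0.425299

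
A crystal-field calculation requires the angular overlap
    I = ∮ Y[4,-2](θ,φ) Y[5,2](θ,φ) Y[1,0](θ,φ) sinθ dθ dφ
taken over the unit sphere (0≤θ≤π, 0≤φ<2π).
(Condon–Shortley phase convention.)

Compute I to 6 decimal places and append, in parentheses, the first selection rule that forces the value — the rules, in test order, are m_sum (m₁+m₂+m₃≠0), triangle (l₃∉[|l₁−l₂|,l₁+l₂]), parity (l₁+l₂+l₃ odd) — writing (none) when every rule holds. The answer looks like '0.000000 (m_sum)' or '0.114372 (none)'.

m-sum 0 ✓  L=10 even ✓  1≤1≤9 ✓
Π(2lᵢ+1) = 9×11×3 = 297
triangle coeff Δ(4,5,1) = 1/495
Σ_t [4,4]: t=4:+1/576 = 1/576
(3j)²=5/99 [(4 5 1; 0 0 0)], sign=-1
Σ_t [6,6]: t=6:+1/1440 = 1/1440
(3j)²=7/165 [(4 5 1; -2 2 0)], sign=-1
⇒ 4πI² = 7/11
I = (+1)√(7/11/(4π)) = 0.22503380
No selection rule forces the value: the integral is nonzero (none).

0.225034 (none)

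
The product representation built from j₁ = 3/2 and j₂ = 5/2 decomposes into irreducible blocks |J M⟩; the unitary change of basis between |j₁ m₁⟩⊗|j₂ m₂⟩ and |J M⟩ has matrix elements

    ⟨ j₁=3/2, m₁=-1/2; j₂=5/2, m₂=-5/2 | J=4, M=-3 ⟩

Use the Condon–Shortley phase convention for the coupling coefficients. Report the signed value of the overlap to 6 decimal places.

+√(3/8) = +0.612372

triangle: 0!·3!·5!/9! = 720/362880
(j±m)!: 1!·2!·0!·5!·1!·7! = 1209600
prefactor² = (2J+1)·Δ·N² = 21600
  k=0: +1/(0!·0!·2!·0!·1!·5!) = 1/240
Σ = 1/240  ⇒  CG² = 21600·(1/240)² = 3/8
CG = +√(3/8) = +0.612372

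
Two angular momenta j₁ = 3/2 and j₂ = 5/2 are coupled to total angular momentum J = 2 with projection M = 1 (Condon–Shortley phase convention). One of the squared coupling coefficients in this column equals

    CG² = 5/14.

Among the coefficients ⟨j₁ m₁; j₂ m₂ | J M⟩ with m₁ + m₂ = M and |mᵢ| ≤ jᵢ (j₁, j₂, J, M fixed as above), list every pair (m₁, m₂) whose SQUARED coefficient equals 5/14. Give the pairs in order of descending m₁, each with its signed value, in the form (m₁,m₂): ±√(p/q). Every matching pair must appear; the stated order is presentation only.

(-3/2,5/2): +√(5/14)

Admissible pairs with m₁+m₂ = M = 1: (-3/2,5/2), (-1/2,3/2), (1/2,1/2), (3/2,-1/2)
  (m₁,m₂)=(3/2,-1/2): CG² = 9/28, CG = +√(9/28)
  (m₁,m₂)=(1/2,1/2): CG² = 25/84, CG = −√(25/84)
  (m₁,m₂)=(-1/2,3/2): CG² = 1/42, CG = +√(1/42)
  (m₁,m₂)=(-3/2,5/2): CG² = 5/14, CG = +√(5/14)   ← matches the target
Pairs with CG² = 5/14: (-3/2,5/2): +√(5/14)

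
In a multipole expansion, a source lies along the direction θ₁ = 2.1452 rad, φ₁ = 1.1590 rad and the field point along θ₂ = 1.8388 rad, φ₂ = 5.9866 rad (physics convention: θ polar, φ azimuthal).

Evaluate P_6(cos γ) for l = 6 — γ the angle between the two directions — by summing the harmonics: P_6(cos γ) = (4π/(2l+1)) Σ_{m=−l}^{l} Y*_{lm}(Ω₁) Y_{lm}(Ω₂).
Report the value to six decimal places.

-0.003571

Expand P_6 via completeness: Σ_{m} conj(Y_{6,m}) at Ω₁ times Y_{6,m} at Ω₂ —
  [-6]  conj(Y_{6,-6})(Ω₁) = +0.132475+0.105130i ; Y_{6,-6}(Ω₂) = -0.080482+0.379989i ; Δ = -0.050610+0.041878i
  [-5]  conj(Y_{6,-5})(Ω₁) = -0.334872+0.177837i ; Y_{6,-5}(Ω₂) = -0.032426-0.368068i ; Δ = +0.076314+0.117489i
  [-4]  conj(Y_{6,-4})(Ω₁) = -0.030394-0.397117i ; Y_{6,-4}(Ω₂) = -0.026456-0.065389i ; Δ = -0.025163+0.012493i
  [-3]  conj(Y_{6,-3})(Ω₁) = +0.048908+0.017048i ; Y_{6,-3}(Ω₂) = +0.217029+0.267810i ; Δ = +0.006049+0.016798i
  [-2]  conj(Y_{6,-2})(Ω₁) = +0.224302-0.242126i ; Y_{6,-2}(Ω₂) = -0.025097-0.016920i ; Δ = -0.009726+0.002282i
  [-1]  conj(Y_{6,-1})(Ω₁) = +0.073742+0.168834i ; Y_{6,-1}(Ω₂) = -0.307714-0.094037i ; Δ = -0.006815-0.058887i
  [+0]  conj(Y_{6,0})(Ω₁) = +0.285304-0.000000i ; Y_{6,0}(Ω₂) = +0.056807+0.000000i ; Δ = +0.016207+0.000000i
  [+1]  conj(Y_{6,1})(Ω₁) = -0.073742+0.168834i ; Y_{6,1}(Ω₂) = +0.307714-0.094037i ; Δ = -0.006815+0.058887i
  [+2]  conj(Y_{6,2})(Ω₁) = +0.224302+0.242126i ; Y_{6,2}(Ω₂) = -0.025097+0.016920i ; Δ = -0.009726-0.002282i
  [+3]  conj(Y_{6,3})(Ω₁) = -0.048908+0.017048i ; Y_{6,3}(Ω₂) = -0.217029+0.267810i ; Δ = +0.006049-0.016798i
  [+4]  conj(Y_{6,4})(Ω₁) = -0.030394+0.397117i ; Y_{6,4}(Ω₂) = -0.026456+0.065389i ; Δ = -0.025163-0.012493i
  [+5]  conj(Y_{6,5})(Ω₁) = +0.334872+0.177837i ; Y_{6,5}(Ω₂) = +0.032426-0.368068i ; Δ = +0.076314-0.117489i
  [+6]  conj(Y_{6,6})(Ω₁) = +0.132475-0.105130i ; Y_{6,6}(Ω₂) = -0.080482-0.379989i ; Δ = -0.050610-0.041878i
Accumulated sum -0.003694-0.000000i; after 4π/(2l+1) scaling, -0.003571-0.000000i ⇒ P_6 = -0.003571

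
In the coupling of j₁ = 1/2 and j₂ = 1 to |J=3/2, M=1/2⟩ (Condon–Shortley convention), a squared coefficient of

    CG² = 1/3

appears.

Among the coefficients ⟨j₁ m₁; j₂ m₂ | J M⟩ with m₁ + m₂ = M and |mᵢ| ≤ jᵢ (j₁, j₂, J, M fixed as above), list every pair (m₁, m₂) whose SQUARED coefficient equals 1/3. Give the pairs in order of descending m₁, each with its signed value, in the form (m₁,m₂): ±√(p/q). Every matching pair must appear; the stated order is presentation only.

Admissible pairs with m₁+m₂ = M = 1/2: (-1/2,1), (1/2,0)
  (m₁,m₂)=(1/2,0): CG² = 2/3, CG = +√(2/3)
  (m₁,m₂)=(-1/2,1): CG² = 1/3, CG = +√(1/3)   ← matches the target
Pairs with CG² = 1/3: (-1/2,1): +√(1/3)

(-1/2,1): +√(1/3)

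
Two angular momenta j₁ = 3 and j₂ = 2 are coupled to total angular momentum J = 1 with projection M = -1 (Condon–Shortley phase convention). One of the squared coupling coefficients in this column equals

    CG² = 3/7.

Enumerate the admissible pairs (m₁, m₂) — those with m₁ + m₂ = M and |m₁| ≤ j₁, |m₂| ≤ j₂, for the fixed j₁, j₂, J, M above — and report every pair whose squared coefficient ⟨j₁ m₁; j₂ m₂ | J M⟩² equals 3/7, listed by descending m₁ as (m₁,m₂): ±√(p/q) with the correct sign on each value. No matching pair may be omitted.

Admissible pairs with m₁+m₂ = M = -1: (-3,2), (-2,1), (-1,0), (0,-1), (1,-2)
  (m₁,m₂)=(1,-2): CG² = 1/35, CG = +√(1/35)
  (m₁,m₂)=(0,-1): CG² = 3/35, CG = −√(3/35)
  (m₁,m₂)=(-1,0): CG² = 6/35, CG = +√(6/35)
  (m₁,m₂)=(-2,1): CG² = 2/7, CG = −√(2/7)
  (m₁,m₂)=(-3,2): CG² = 3/7, CG = +√(3/7)   ← matches the target
Pairs with CG² = 3/7: (-3,2): +√(3/7)

(-3,2): +√(3/7)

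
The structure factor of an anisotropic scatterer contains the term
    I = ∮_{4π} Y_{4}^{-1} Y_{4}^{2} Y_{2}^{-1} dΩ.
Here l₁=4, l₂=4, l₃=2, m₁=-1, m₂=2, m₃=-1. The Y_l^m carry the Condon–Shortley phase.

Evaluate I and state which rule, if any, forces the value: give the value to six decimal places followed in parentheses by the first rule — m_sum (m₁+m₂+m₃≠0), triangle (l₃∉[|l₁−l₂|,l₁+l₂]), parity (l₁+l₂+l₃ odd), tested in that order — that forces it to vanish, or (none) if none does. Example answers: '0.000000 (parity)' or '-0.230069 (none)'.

0.127700 (none)

Rules hold: Σm=0, L=10 even, 0≤2≤8.
N = 9·9·5 = 405
Δ = 6!·2!·2!/11! = 1/13860
Racah Σ t=2..4: t=2:+1/192 t=3:−1/36 t=4:+1/192 = -5/288
⇒ 3j(4 4 2; 0 0 0)² = 20/693, sgn -1
Racah Σ t=4..5: t=4:+1/96 t=5:−1/240 = 1/160
⇒ 3j(4 4 2; -1 2 -1)² = 27/1540, sgn -1
4πI² = N·(3j₀)²·(3jₘ)² = 1215/5929
I = +1·√(0.204925/4π) = 0.12770047
No selection rule forces the value: the integral is nonzero (none).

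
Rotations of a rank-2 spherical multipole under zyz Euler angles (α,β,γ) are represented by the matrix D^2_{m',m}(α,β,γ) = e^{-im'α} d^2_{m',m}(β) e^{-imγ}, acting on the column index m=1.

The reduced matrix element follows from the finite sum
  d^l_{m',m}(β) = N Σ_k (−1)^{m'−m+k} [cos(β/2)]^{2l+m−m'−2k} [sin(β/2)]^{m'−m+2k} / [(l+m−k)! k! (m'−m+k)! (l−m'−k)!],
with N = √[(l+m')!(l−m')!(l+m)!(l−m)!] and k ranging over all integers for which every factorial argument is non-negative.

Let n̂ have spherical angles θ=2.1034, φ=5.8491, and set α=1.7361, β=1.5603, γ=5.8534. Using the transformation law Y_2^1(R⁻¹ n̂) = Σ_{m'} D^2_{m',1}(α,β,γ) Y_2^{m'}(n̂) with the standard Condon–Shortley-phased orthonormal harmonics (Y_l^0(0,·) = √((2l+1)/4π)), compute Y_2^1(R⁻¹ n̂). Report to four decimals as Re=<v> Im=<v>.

Re=0.2859 Im=-0.1659

Need the full column D^2_{m',1} for m'=−2..2 at α=1.7361, β=1.5603, γ=5.8534.
cos(β/2)=0.710808, sin(β/2)=0.703386
d^2_{-2,1}: single k=3 term ⇒ +0.494725;  D = -0.358460-0.340967i
d^2_{-1,1}: k∈[2..3] ⇒ +0.749917 -0.244779 = +0.505138;  D = -0.283171+0.418304i
d^2_{0,1}: k∈[1..2] ⇒ +0.618766 -0.605912 = +0.012854;  D = +0.011685+0.005356i
d^2_{1,1}: k∈[0..1] ⇒ +0.255276 -0.749917 = -0.494642;  D = -0.129304+0.477442i
d^2_{2,1}: single k=0 term ⇒ -0.505220;  D = +0.502738+0.050025i
Y_2^{m'}(θ=2.1034,φ=5.8491) and Σ D·Y over m':
  (-0.3585-0.3410i)·(+0.1853+0.2188i)  (-0.2832+0.4183i)·(-0.3066-0.1421i)  (+0.0117+0.0054i)·(-0.0714+0.0000i)  (-0.1293+0.4774i)·(+0.3066-0.1421i)  (+0.5027+0.0500i)·(+0.1853-0.2188i)
Y_2^1(R⁻¹ n̂) = +0.285927-0.165934i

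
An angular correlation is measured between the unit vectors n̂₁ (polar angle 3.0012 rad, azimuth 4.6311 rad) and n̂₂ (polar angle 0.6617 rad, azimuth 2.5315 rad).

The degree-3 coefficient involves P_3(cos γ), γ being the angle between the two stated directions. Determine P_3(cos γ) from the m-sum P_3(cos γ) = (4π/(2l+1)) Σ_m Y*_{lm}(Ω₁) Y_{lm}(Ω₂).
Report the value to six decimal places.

Term-by-term m-sum for l=3 (normalisation 4π/7 = 1.795196):
  term(m=-3) = 0.00011 + 0.00000j   from Y*(Ω₁)=0.00028 + 0.00111j, Y(Ω₂)=0.02484 - 0.09355j
  term(m=-2) = 0.00296 + 0.00526j   from Y*(Ω₁)=0.01955 - 0.00321j, Y(Ω₂)=0.10456 + 0.28590j
  term(m=-1) = -0.03734 + 0.06391j   from Y*(Ω₁)=-0.01433 - 0.17588j, Y(Ω₂)=-0.34377 - 0.24032j
  term(m=+0) = -0.02322 + 0.00000j   from Y*(Ω₁)=-0.70283 + 0.00000j, Y(Ω₂)=0.03303 + 0.00000j
  term(m=+1) = -0.03734 - 0.06391j   from Y*(Ω₁)=0.01433 - 0.17588j, Y(Ω₂)=0.34377 - 0.24032j
  term(m=+2) = 0.00296 - 0.00526j   from Y*(Ω₁)=0.01955 + 0.00321j, Y(Ω₂)=0.10456 - 0.28590j
  term(m=+3) = 0.00011 - 0.00000j   from Y*(Ω₁)=-0.00028 + 0.00111j, Y(Ω₂)=-0.02484 - 0.09355j
Σ over m = -0.09176 - 0.00000j; ×(4π/7) → -0.16472 - 0.00000j. Real part: -0.164721

-0.164721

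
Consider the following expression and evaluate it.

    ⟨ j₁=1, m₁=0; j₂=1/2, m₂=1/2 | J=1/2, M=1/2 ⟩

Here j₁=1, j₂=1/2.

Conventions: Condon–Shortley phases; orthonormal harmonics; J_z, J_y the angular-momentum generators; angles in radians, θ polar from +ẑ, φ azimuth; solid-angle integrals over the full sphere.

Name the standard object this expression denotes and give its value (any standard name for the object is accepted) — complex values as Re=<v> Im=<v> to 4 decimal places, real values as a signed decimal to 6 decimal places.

Clebsch–Gordan coefficient, −√(1/3) ≈ -0.577350

This is a Clebsch–Gordan (vector-coupling) coefficient.
√[2·1!1!0!/3! · 1!1!1!0!1!0!] = √(1/3)
  +(−1)^1/∏(1,0,0,0,1,0)! = -1  (running -1)
⟨..|..⟩ = √(1/3)·(-1) = -0.577350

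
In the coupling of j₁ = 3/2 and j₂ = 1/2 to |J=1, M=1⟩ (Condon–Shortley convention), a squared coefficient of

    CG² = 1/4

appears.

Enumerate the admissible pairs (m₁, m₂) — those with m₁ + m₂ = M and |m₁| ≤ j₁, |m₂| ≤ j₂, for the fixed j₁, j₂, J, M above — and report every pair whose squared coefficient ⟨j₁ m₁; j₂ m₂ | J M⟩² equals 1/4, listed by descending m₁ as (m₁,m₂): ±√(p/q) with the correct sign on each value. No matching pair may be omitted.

(1/2,1/2): −√(1/4)

Admissible pairs with m₁+m₂ = M = 1: (1/2,1/2), (3/2,-1/2)
  (m₁,m₂)=(3/2,-1/2): CG² = 3/4, CG = +√(3/4)
  (m₁,m₂)=(1/2,1/2): CG² = 1/4, CG = −√(1/4)   ← matches the target
Pairs with CG² = 1/4: (1/2,1/2): −√(1/4)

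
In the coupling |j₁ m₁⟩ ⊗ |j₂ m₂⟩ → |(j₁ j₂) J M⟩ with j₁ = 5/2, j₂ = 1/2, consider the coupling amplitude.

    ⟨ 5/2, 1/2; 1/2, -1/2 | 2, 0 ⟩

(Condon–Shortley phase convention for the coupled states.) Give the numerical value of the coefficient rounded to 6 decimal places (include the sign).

triangle: 1!×4!×0!/6! = 24/720
(j±m)!: 3!×2!×0!×1!×2!×2! = 48
prefactor² = (2J+1)×Δ×N² = 8
  k=0: +1/(0!×1!×2!×0!×2!×0!) = 1/4
Σ = 1/4  ⇒  CG² = 8×(1/4)² = 1/2
CG = +√(1/2) = +0.707107

+0.707107  (= +√(1/2))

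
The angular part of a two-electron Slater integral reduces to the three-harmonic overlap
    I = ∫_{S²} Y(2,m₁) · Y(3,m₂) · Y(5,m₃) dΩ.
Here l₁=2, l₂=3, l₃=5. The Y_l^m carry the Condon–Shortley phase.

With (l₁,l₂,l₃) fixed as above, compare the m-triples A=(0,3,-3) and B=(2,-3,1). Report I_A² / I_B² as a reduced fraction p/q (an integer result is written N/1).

28/1

Shared (l₁,l₂,l₃)=(2,3,5): N and (l;000)² cancel in I_A²/I_B².
A: Δ = 0!·4!·6!/11! = 1/2310; Racah Σ t=0..0: t=0:+1/2880 = 1/2880; ⇒ 3j(2 3 5; 0 3 -3)² = 2/165, sgn +1
B: Δ = 0!·4!·6!/11! = 1/2310; Racah Σ t=0..0: t=0:+1/17280 = 1/17280; ⇒ 3j(2 3 5; 2 -3 1)² = 1/2310, sgn +1
I_A²/I_B² = (2/165)/(1/2310) = 28/1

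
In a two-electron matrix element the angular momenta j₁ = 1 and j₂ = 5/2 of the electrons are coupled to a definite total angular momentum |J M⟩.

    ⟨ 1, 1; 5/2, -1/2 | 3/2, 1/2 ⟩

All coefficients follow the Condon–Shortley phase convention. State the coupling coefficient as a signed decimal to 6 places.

+0.447214  (= +√(1/5))

√[4·2!0!3!/6! · 2!0!2!3!2!1!] = √(16/5)
  +(−1)^0/∏(0,2,0,2,0,1)! = 1/4  (running 1/4)
⟨..|..⟩ = √(16/5)·(1/4) = +0.447214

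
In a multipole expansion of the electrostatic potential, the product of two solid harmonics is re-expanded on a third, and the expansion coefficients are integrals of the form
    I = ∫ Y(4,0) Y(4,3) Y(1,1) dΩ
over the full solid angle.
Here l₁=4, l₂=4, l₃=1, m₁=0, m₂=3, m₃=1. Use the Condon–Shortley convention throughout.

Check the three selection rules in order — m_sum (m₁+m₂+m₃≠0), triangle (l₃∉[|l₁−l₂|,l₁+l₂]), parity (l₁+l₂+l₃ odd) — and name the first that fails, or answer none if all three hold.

azimuthal sum: 0 + 3 + 1 = 4  ✗
0 ≤ 1 ≤ 8 (triangle on l)
L = 4 + 4 + 1 = 9 (odd)

m_sum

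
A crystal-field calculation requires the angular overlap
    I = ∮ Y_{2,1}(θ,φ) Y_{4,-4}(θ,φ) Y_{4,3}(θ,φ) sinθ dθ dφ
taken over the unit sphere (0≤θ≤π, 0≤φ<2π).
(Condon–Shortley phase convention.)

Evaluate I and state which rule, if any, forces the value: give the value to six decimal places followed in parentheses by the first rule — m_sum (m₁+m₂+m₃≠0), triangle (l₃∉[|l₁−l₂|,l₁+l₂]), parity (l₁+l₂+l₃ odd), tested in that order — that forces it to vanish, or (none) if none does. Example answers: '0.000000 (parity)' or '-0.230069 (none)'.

0.198645 (none)

m-sum 0 ✓  L=10 even ✓  2≤4≤6 ✓
Π(2lᵢ+1) = 5×9×9 = 405
triangle coeff Δ(2,4,4) = 1/13860
Σ_t [0,2]: t=0:+1/192 t=1:−1/36 t=2:+1/192 = -5/288
(3j)²=20/693 [(2 4 4; 0 0 0)], sign=-1
Σ_t [0,0]: t=0:+1/1440 = 1/1440
(3j)²=7/165 [(2 4 4; 1 -4 3)], sign=-1
⇒ 4πI² = 60/121
I = (+1)√(60/121/(4π)) = 0.19864517
No selection rule forces the value: the integral is nonzero (none).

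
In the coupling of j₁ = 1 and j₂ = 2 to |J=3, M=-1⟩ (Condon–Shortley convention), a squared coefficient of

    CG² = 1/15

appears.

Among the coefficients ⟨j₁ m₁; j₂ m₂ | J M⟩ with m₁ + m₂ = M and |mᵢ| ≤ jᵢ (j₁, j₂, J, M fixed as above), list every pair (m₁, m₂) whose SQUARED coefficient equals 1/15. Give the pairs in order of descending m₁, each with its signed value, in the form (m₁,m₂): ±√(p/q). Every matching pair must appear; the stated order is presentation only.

Admissible pairs with m₁+m₂ = M = -1: (-1,0), (0,-1), (1,-2)
  (m₁,m₂)=(1,-2): CG² = 1/15, CG = +√(1/15)   ← matches the target
  (m₁,m₂)=(0,-1): CG² = 8/15, CG = +√(8/15)
  (m₁,m₂)=(-1,0): CG² = 2/5, CG = +√(2/5)
Pairs with CG² = 1/15: (1,-2): +√(1/15)

(1,-2): +√(1/15)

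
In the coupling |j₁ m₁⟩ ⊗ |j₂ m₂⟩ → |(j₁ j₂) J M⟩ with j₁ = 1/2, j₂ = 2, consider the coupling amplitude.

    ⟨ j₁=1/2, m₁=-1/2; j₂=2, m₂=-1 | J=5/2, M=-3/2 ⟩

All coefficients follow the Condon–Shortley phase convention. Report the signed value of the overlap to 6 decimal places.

+0.894427

j₁+j₂−J=0  J+j₁−j₂=1  J−j₁+j₂=4  j₁+j₂+J+1=6
(j₁±m₁, j₂±m₂, J±M) = (0,1,1,3,1,4)
P² = 144/5
sum k=0..0:
  [0] +1/6 = 1/6
S = 1/6
C² = P²·S² = 4/5 ; C = +0.894427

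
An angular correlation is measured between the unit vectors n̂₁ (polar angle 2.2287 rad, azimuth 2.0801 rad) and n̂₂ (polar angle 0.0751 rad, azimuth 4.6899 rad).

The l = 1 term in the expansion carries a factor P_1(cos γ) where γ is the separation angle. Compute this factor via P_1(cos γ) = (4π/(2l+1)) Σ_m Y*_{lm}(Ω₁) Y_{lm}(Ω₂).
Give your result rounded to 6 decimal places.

-0.660906

Expand P_1 via completeness: Σ_{m} conj(Y_{1,m}) at Ω₁ times Y_{1,m} at Ω₂ —
  term(m=-1) = -0.006108-0.003593i   from Y*(Ω₁)=-0.133292+0.238685i, Y(Ω₂)=-0.000583+0.025916i
  term(m=+0) = -0.145564-0.000000i   from Y*(Ω₁)=-0.298761-0.000000i, Y(Ω₂)=+0.487225+0.000000i
  term(m=+1) = -0.006108+0.003593i   from Y*(Ω₁)=+0.133292+0.238685i, Y(Ω₂)=+0.000583+0.025916i
Total Σ_m = -0.157780+0.000000i. Multiply by 4.188790: -0.660906+0.000000i. P_1(cos γ) = -0.660906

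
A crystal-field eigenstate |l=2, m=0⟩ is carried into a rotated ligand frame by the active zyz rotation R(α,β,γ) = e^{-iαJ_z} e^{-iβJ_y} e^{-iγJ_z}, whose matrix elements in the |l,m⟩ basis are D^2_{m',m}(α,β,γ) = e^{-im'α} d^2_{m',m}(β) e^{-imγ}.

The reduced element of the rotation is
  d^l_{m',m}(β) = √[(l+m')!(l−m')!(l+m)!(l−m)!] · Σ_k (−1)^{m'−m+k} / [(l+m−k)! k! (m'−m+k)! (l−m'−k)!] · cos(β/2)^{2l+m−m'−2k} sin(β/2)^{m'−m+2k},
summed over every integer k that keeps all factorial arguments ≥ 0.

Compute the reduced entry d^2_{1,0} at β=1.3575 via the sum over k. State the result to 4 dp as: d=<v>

d=-0.2534

d^2_{1,0}(β=1.3575) via the finite sum:
With c≡cos(β/2)=0.778358 and s≡sin(β/2)=0.627821, N=[6·1·2·2]^{1/2}=4.898979
k: max(0,(0)−(1))=0 … min(2+(0),2−(1))=1
  k=0: (−1)^1·4.8990/(2)·0.7784^3·0.6278^1 = -0.725186
  k=1: (−1)^2·4.8990/(2)·0.7784^1·0.6278^3 = +0.471804
d^2_{1,0}(1.3575) = -0.725186 +0.471804 = -0.253382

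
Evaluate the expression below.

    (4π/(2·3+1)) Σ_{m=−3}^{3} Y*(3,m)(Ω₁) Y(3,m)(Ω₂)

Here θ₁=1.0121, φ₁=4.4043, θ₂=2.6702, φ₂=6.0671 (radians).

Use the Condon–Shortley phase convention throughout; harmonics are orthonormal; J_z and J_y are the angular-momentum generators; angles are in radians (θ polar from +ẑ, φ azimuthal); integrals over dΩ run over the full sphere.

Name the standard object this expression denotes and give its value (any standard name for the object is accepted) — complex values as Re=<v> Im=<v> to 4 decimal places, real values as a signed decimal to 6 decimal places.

This sum is the spherical-harmonic addition theorem: it equals the Legendre polynomial P_l(cos γ) of the angle γ between the two directions.
Addition theorem: P_3(cos γ) = (4π/7) Σ_m Y*_{lm}(Ω₁) Y_{lm}(Ω₂), m = −3…3:
  m=-3: Y*=(0.203037, 0.153241)  Y=(0.031148, 0.023594)  product (0.002709, 0.009564)
  m=-2: Y*=(-0.317881, 0.225109)  Y=(-0.170514, -0.078650)  product (0.071908, -0.013383)
  m=-1: Y*=(-0.033649, -0.105742)  Y=(0.425589, 0.093422)  product (-0.004442, -0.048146)
  m=+0: Y*=(-0.315527, -0.000000)  Y=(-0.322117, 0.000000)  product (0.101636, 0.000000)
  m=+1: Y*=(0.033649, -0.105742)  Y=(-0.425589, 0.093422)  product (-0.004442, 0.048146)
  m=+2: Y*=(-0.317881, -0.225109)  Y=(-0.170514, 0.078650)  product (0.071908, 0.013383)
  m=+3: Y*=(-0.203037, 0.153241)  Y=(-0.031148, 0.023594)  product (0.002709, -0.009564)
Total Σ_m = (0.241986, 0.000000). Multiply by 1.795196: (0.434412, 0.000000). P_3(cos γ) = 0.434412

Legendre polynomial (addition theorem), +0.434412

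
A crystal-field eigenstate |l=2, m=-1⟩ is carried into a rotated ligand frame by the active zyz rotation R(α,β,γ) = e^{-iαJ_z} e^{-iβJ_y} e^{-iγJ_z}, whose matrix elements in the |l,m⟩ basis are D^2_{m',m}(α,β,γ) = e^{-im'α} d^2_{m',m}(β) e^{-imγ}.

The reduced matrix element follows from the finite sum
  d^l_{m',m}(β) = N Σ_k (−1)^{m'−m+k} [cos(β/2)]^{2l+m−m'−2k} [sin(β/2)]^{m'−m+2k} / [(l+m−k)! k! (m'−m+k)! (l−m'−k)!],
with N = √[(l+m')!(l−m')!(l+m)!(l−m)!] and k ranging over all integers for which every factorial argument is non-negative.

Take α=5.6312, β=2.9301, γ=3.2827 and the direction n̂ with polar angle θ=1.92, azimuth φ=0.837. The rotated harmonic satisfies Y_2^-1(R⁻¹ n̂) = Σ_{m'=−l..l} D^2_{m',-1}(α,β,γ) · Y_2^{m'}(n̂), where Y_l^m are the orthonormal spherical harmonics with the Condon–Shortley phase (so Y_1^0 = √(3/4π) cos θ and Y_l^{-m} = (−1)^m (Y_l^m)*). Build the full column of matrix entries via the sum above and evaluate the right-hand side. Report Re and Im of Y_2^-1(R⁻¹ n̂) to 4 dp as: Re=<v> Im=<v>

Re=-0.0348 Im=0.2513

Need the full column D^2_{m',-1} for m'=−2..2 at α=5.6312, β=2.9301, γ=3.2827.
cos(β/2)=0.105549, sin(β/2)=0.994414
d^2_{-2,-1}: single k=1 term ⇒ +0.002339;  D = -0.000928+0.002147i
d^2_{-1,-1}: k∈[0..1] ⇒ +0.000124 -0.033050 = -0.032926;  D = +0.028721-0.016099i
d^2_{0,-1}: k∈[0..1] ⇒ -0.002864 +0.254234 = +0.251369;  D = -0.248871-0.035352i
d^2_{1,-1}: k∈[0..1] ⇒ +0.033050 -0.977843 = -0.944793;  D = +0.662909+0.673190i
d^2_{2,-1}: single k=0 term ⇒ -0.207581;  D = +0.026028+0.205943i
Y_2^{m'}(θ=1.92,φ=0.837) and Σ D·Y over m':
  (-0.0009+0.0021i)·(-0.0351-0.3392i)  (+0.0287-0.0161i)·(-0.1663+0.1845i)  (-0.2489-0.0354i)·(-0.2046+0.0000i)  (+0.6629+0.6732i)·(+0.1663+0.1845i)  (+0.0260+0.2059i)·(-0.0351+0.3392i)
Y_2^-1(R⁻¹ n̂) = -0.034806+0.251292i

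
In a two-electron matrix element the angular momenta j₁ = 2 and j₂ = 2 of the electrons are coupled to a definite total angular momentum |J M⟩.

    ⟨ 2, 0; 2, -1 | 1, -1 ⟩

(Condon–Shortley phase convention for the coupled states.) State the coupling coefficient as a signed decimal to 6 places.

-0.547723  (= −√(3/10))

√[3·3!1!1!/6! · 2!2!1!3!0!2!] = √(6/5)
  +(−1)^1/∏(1,2,1,0,0,1)! = -1/2  (running -1/2)
⟨..|..⟩ = √(6/5)·(-1/2) = -0.547723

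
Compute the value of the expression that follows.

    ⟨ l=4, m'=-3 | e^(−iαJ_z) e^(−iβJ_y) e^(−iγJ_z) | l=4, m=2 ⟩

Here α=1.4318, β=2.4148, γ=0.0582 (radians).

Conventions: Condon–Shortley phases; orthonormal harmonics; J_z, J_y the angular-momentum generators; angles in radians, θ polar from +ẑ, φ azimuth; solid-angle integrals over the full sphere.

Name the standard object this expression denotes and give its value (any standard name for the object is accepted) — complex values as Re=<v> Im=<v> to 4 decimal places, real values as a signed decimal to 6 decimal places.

This is a Wigner D-matrix element — the rotation-matrix element ⟨l m'| R(α,β,γ) |l m⟩ in the angular-momentum basis.
First d^4_{-3,2}(β=2.4148), then the phase factors e^{-i(-3)α} and e^{-i(2)γ}:
Half-angle: c=0.355451, s=0.934695. N=√(1·5040·720·2)=2693.993318
Admissible k: 5..6 (factorial args all ≥0)
  k=5: (−1)^0·2693.9933/(240)·0.3555^3·0.9347^5 = +0.359644
  k=6: (−1)^1·2693.9933/(720)·0.3555^1·0.9347^7 = -0.828959
d^4_{-3,2}(2.4148) = +0.359644 -0.828959 = -0.469314
D = (-0.405009-0.914313i)·(-0.469314)·(+0.993233-0.116137i) = +0.238625+0.404121i

Wigner D-matrix element, Re=0.2386 Im=0.4041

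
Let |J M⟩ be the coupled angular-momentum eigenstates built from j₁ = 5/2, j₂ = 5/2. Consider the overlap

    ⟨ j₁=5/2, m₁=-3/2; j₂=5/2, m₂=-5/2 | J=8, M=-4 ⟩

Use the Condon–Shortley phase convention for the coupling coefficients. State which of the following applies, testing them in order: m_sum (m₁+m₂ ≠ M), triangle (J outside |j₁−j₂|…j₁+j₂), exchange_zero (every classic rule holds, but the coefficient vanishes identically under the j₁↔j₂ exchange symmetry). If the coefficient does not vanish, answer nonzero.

m-sum: m₁+m₂ = -3/2+(-5/2) = -4, M = -4  ✓
triangle: need |j₁−j₂| ≤ J ≤ j₁+j₂, i.e. J ∈ [0, 5]; J = 8 is outside ✗ ⇒ coefficient is 0

triangle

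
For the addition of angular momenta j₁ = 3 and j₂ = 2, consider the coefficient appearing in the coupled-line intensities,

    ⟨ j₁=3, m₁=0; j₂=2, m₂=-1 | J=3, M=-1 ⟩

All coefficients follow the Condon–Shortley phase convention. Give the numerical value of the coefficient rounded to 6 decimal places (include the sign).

-0.182574  (= −√(1/30))

j₁+j₂−J=2  J+j₁−j₂=4  J−j₁+j₂=2  j₁+j₂+J+1=9
(j₁±m₁, j₂±m₂, J±M) = (3,3,1,3,2,4)
P² = 96/5
sum k=0..1:
  [0] +1/12 = 1/12
  [1] −1/8 = -1/8
S = -1/24
C² = P²·S² = 1/30 ; C = -0.182574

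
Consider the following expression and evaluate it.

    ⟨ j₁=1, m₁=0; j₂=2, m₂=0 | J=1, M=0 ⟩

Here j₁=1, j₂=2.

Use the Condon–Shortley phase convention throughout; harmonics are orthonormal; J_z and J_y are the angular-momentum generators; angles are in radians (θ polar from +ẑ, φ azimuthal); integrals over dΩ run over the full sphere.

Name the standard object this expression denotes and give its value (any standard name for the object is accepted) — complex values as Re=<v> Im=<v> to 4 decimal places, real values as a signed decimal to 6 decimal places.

This is a Clebsch–Gordan (vector-coupling) coefficient.
j₁+j₂−J=2  J+j₁−j₂=0  J−j₁+j₂=2  j₁+j₂+J+1=5
(j₁±m₁, j₂±m₂, J±M) = (1,1,2,2,1,1)
P² = 2/5
sum k=1..1:
  [1] −1/1 = -1
S = -1
C² = P²·S² = 2/5 ; C = -0.632456

Clebsch–Gordan coefficient, −√(2/5) ≈ -0.632456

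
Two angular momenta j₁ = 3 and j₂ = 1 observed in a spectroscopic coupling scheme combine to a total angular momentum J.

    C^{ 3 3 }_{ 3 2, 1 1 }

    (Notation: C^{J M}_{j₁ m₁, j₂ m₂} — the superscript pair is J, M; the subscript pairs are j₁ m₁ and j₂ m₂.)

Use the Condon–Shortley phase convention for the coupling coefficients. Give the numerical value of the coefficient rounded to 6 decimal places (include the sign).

j₁+j₂−J=1  J+j₁−j₂=5  J−j₁+j₂=1  j₁+j₂+J+1=8
(j₁±m₁, j₂±m₂, J±M) = (5,1,2,0,6,0)
P² = 3600
sum k=1..1:
  [1] −1/120 = -1/120
S = -1/120
C² = P²·S² = 1/4 ; C = -0.500000

-0.500000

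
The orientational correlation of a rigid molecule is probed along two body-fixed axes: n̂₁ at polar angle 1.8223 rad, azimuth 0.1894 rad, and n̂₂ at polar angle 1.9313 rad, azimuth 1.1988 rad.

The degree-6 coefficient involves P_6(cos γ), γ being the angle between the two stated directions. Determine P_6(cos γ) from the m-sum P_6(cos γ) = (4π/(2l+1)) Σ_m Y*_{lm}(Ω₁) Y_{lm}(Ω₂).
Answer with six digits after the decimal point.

0.236106

Term-by-term m-sum for l=6 (normalisation 4π/13 = 0.966644):
  term(m=-6) = +0.125996+0.029074i   from Y*(Ω₁)=+0.167829+0.361737i, Y(Ω₂)=+0.199113-0.255929i
  term(m=-5) = +0.049359+0.141964i   from Y*(Ω₁)=-0.207328-0.288094i, Y(Ω₂)=-0.405868-0.120756i
  term(m=-4) = +0.006305-0.007881i   from Y*(Ω₁)=-0.072703-0.068769i, Y(Ω₂)=+0.008342+0.100507i
  term(m=-3) = -0.104201-0.011867i   from Y*(Ω₁)=+0.287849+0.183772i, Y(Ω₂)=-0.275874+0.134902i
  term(m=-2) = +0.000325+0.000676i   from Y*(Ω₁)=+0.003351+0.001334i, Y(Ω₂)=+0.152916+0.140750i
  term(m=-1) = +0.041778-0.066430i   from Y*(Ω₁)=-0.318767-0.061107i, Y(Ω₂)=-0.087881+0.225244i
  term(m=+0) = +0.005131+0.000000i   from Y*(Ω₁)=+0.022217-0.000000i, Y(Ω₂)=+0.230951+0.000000i
  term(m=+1) = +0.041778+0.066430i   from Y*(Ω₁)=+0.318767-0.061107i, Y(Ω₂)=+0.087881+0.225244i
  term(m=+2) = +0.000325-0.000676i   from Y*(Ω₁)=+0.003351-0.001334i, Y(Ω₂)=+0.152916-0.140750i
  term(m=+3) = -0.104201+0.011867i   from Y*(Ω₁)=-0.287849+0.183772i, Y(Ω₂)=+0.275874+0.134902i
  term(m=+4) = +0.006305+0.007881i   from Y*(Ω₁)=-0.072703+0.068769i, Y(Ω₂)=+0.008342-0.100507i
  term(m=+5) = +0.049359-0.141964i   from Y*(Ω₁)=+0.207328-0.288094i, Y(Ω₂)=+0.405868-0.120756i
  term(m=+6) = +0.125996-0.029074i   from Y*(Ω₁)=+0.167829-0.361737i, Y(Ω₂)=+0.199113+0.255929i
Accumulated sum +0.244254+0.000000i; after 4π/(2l+1) scaling, +0.236106+0.000000i ⇒ P_6 = 0.236106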